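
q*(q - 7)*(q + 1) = q^3 - 6*q^2 - 7*q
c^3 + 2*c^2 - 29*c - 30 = (c - 5)*(c + 1)*(c + 6)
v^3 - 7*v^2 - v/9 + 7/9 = (v - 7)*(v - 1/3)*(v + 1/3)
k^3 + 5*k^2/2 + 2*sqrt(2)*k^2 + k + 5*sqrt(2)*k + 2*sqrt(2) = (k + 1/2)*(k + 2)*(k + 2*sqrt(2))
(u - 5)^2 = u^2 - 10*u + 25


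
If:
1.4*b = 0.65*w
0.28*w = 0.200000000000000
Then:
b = 0.33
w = 0.71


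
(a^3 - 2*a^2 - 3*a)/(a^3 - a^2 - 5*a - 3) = a/(a + 1)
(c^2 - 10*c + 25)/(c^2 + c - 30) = (c - 5)/(c + 6)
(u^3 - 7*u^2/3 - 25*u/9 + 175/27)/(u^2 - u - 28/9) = (9*u^2 - 25)/(3*(3*u + 4))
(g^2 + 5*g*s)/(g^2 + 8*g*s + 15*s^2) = g/(g + 3*s)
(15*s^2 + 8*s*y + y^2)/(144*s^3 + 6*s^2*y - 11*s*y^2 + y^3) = (5*s + y)/(48*s^2 - 14*s*y + y^2)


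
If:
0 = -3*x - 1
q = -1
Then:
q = -1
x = -1/3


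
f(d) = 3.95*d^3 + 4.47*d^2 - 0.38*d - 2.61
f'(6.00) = 479.86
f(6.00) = 1009.23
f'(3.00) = 133.09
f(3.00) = 143.13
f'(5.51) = 408.65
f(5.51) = 791.78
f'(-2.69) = 61.32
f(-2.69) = -46.13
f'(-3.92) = 146.67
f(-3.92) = -170.37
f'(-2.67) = 60.23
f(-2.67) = -44.91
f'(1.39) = 34.94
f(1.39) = 16.11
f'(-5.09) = 261.13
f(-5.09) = -405.76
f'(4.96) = 335.49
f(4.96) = 587.47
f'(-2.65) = 59.15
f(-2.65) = -43.72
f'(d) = 11.85*d^2 + 8.94*d - 0.38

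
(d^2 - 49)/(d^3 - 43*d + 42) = (d - 7)/(d^2 - 7*d + 6)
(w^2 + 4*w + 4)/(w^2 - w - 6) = (w + 2)/(w - 3)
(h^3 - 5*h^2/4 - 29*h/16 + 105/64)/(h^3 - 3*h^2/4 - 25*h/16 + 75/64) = (4*h - 7)/(4*h - 5)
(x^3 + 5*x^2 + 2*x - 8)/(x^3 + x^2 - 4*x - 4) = (x^2 + 3*x - 4)/(x^2 - x - 2)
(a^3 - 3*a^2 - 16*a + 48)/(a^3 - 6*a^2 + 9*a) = (a^2 - 16)/(a*(a - 3))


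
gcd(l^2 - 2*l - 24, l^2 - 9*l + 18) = l - 6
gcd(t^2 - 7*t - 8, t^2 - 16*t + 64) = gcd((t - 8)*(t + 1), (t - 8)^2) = t - 8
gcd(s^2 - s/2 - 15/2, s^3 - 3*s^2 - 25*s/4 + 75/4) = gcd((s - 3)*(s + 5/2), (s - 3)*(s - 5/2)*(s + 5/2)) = s^2 - s/2 - 15/2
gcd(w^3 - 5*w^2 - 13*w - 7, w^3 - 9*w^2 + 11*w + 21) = w^2 - 6*w - 7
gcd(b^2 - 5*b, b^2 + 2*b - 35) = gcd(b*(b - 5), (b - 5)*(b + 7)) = b - 5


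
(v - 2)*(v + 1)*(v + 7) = v^3 + 6*v^2 - 9*v - 14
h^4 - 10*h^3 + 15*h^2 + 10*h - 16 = (h - 8)*(h - 2)*(h - 1)*(h + 1)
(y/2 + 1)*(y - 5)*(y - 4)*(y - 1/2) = y^4/2 - 15*y^3/4 + 11*y^2/4 + 39*y/2 - 10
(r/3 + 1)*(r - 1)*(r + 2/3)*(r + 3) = r^4/3 + 17*r^3/9 + 19*r^2/9 - 7*r/3 - 2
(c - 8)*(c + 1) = c^2 - 7*c - 8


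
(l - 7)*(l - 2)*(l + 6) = l^3 - 3*l^2 - 40*l + 84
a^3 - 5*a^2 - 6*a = a*(a - 6)*(a + 1)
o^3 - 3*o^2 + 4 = (o - 2)^2*(o + 1)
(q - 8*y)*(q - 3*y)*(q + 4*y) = q^3 - 7*q^2*y - 20*q*y^2 + 96*y^3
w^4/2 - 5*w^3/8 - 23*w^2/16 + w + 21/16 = (w/2 + 1/2)*(w - 7/4)*(w - 3/2)*(w + 1)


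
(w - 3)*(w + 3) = w^2 - 9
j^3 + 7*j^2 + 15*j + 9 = (j + 1)*(j + 3)^2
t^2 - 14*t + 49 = (t - 7)^2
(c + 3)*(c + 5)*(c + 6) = c^3 + 14*c^2 + 63*c + 90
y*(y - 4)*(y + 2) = y^3 - 2*y^2 - 8*y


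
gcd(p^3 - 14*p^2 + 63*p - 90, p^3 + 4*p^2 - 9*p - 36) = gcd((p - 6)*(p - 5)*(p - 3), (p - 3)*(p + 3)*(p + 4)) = p - 3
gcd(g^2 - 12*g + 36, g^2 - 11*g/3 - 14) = g - 6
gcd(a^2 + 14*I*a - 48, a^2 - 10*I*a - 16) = 1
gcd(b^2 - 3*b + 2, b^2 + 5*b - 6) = b - 1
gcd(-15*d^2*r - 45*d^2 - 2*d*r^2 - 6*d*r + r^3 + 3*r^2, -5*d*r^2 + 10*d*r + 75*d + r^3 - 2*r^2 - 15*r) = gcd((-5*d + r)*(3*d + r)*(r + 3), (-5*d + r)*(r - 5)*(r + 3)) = -5*d*r - 15*d + r^2 + 3*r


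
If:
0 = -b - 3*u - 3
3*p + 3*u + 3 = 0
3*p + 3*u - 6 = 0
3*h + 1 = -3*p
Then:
No Solution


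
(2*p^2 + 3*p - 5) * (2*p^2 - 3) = 4*p^4 + 6*p^3 - 16*p^2 - 9*p + 15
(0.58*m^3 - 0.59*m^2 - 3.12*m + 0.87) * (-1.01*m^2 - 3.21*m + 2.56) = -0.5858*m^5 - 1.2659*m^4 + 6.5299*m^3 + 7.6261*m^2 - 10.7799*m + 2.2272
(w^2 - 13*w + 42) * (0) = 0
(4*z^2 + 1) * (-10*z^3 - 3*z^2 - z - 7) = -40*z^5 - 12*z^4 - 14*z^3 - 31*z^2 - z - 7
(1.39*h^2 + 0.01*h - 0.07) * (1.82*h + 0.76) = 2.5298*h^3 + 1.0746*h^2 - 0.1198*h - 0.0532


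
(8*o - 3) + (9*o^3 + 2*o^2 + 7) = 9*o^3 + 2*o^2 + 8*o + 4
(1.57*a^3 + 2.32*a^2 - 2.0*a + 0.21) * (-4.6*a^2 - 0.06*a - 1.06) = -7.222*a^5 - 10.7662*a^4 + 7.3966*a^3 - 3.3052*a^2 + 2.1074*a - 0.2226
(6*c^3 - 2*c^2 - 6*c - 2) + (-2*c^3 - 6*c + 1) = 4*c^3 - 2*c^2 - 12*c - 1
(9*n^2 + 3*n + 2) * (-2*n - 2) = -18*n^3 - 24*n^2 - 10*n - 4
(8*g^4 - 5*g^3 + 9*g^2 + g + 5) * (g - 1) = 8*g^5 - 13*g^4 + 14*g^3 - 8*g^2 + 4*g - 5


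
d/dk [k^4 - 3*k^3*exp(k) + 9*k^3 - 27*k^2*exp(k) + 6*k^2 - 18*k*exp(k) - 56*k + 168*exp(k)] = -3*k^3*exp(k) + 4*k^3 - 36*k^2*exp(k) + 27*k^2 - 72*k*exp(k) + 12*k + 150*exp(k) - 56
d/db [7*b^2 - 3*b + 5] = 14*b - 3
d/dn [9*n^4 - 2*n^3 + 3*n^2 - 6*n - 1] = 36*n^3 - 6*n^2 + 6*n - 6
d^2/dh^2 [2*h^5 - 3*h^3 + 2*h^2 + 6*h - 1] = 40*h^3 - 18*h + 4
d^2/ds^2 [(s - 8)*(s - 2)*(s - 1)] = 6*s - 22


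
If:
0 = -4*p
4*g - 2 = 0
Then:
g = 1/2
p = 0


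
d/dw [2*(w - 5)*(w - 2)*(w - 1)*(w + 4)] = 8*w^3 - 24*w^2 - 60*w + 116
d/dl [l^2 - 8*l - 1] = 2*l - 8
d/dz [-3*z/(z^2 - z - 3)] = 3*(z^2 + 3)/(z^4 - 2*z^3 - 5*z^2 + 6*z + 9)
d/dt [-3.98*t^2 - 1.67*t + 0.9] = -7.96*t - 1.67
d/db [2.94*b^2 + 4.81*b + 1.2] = 5.88*b + 4.81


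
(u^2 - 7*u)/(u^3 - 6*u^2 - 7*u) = 1/(u + 1)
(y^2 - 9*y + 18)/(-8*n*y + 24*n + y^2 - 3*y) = (y - 6)/(-8*n + y)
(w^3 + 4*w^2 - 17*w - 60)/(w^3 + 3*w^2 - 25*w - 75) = (w - 4)/(w - 5)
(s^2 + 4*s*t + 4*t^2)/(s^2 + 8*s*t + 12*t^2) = (s + 2*t)/(s + 6*t)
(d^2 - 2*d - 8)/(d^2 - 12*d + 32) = (d + 2)/(d - 8)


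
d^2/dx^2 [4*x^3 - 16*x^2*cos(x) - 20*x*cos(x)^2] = 16*x^2*cos(x) + 64*x*sin(x) + 40*x*cos(2*x) + 24*x + 40*sin(2*x) - 32*cos(x)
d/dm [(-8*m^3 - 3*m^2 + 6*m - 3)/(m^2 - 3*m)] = (-8*m^4 + 48*m^3 + 3*m^2 + 6*m - 9)/(m^2*(m^2 - 6*m + 9))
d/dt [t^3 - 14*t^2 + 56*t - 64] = 3*t^2 - 28*t + 56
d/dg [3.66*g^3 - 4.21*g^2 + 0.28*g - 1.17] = 10.98*g^2 - 8.42*g + 0.28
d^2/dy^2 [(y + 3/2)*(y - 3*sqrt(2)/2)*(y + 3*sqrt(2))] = 6*y + 3 + 3*sqrt(2)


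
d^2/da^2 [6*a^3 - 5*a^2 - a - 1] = 36*a - 10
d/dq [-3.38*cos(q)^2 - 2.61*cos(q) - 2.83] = (6.76*cos(q) + 2.61)*sin(q)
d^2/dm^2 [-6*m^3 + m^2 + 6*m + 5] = 2 - 36*m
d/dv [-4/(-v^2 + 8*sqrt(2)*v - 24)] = 8*(-v + 4*sqrt(2))/(v^2 - 8*sqrt(2)*v + 24)^2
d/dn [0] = 0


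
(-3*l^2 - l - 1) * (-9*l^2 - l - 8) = 27*l^4 + 12*l^3 + 34*l^2 + 9*l + 8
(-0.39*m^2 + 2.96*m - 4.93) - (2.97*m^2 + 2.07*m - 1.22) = -3.36*m^2 + 0.89*m - 3.71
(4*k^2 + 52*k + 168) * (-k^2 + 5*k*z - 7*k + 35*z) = -4*k^4 + 20*k^3*z - 80*k^3 + 400*k^2*z - 532*k^2 + 2660*k*z - 1176*k + 5880*z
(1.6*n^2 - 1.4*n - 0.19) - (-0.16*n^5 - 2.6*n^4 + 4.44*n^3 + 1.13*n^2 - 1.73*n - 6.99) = 0.16*n^5 + 2.6*n^4 - 4.44*n^3 + 0.47*n^2 + 0.33*n + 6.8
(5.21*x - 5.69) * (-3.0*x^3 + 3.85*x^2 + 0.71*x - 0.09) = -15.63*x^4 + 37.1285*x^3 - 18.2074*x^2 - 4.5088*x + 0.5121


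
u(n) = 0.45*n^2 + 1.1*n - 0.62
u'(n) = 0.9*n + 1.1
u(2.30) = 4.29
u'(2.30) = 3.17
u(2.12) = 3.73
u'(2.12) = 3.01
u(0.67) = 0.32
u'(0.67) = 1.70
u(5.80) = 20.90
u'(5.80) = 6.32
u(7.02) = 29.28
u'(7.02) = 7.42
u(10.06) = 55.99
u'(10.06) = 10.15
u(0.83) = 0.60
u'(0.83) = 1.85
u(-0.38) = -0.97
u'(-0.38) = 0.76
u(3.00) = 6.73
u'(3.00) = 3.80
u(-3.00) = 0.13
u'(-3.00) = -1.60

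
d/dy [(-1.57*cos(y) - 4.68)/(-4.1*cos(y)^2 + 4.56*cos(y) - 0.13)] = (6.437*cos(y)^2 + 38.376*cos(y) - 21.5449)*sin(y)/(16.81*cos(y)^4 - 37.392*cos(y)^3 + 21.8596*cos(y)^2 - 1.1856*cos(y) + 0.0169)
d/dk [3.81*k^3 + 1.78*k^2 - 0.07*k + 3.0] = 11.43*k^2 + 3.56*k - 0.07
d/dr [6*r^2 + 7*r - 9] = 12*r + 7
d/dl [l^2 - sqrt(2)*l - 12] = 2*l - sqrt(2)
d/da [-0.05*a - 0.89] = -0.0500000000000000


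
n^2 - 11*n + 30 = (n - 6)*(n - 5)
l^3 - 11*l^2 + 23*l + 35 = (l - 7)*(l - 5)*(l + 1)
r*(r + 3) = r^2 + 3*r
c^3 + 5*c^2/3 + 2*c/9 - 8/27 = (c - 1/3)*(c + 2/3)*(c + 4/3)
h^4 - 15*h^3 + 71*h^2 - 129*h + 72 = (h - 8)*(h - 3)^2*(h - 1)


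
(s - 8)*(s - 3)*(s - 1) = s^3 - 12*s^2 + 35*s - 24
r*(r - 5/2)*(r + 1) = r^3 - 3*r^2/2 - 5*r/2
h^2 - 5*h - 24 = (h - 8)*(h + 3)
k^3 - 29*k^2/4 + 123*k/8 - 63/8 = (k - 7/2)*(k - 3)*(k - 3/4)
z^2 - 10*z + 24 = (z - 6)*(z - 4)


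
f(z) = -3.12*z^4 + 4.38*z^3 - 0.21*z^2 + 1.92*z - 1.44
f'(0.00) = 1.92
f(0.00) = -1.44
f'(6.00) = -2223.24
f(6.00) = -3094.92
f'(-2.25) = 211.54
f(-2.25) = -136.68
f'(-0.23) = 2.86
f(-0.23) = -1.95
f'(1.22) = -1.70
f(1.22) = 1.63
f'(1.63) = -17.90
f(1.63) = -1.92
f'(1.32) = -4.44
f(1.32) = 1.33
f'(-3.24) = 565.69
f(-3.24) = -502.66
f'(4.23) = -709.32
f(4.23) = -664.45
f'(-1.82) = 121.45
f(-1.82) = -66.27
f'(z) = -12.48*z^3 + 13.14*z^2 - 0.42*z + 1.92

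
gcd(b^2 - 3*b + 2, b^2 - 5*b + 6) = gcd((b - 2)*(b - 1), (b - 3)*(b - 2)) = b - 2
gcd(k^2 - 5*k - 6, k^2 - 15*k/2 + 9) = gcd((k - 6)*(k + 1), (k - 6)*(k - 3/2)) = k - 6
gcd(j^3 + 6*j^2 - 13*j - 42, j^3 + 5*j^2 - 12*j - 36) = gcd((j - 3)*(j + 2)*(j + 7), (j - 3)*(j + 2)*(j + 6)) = j^2 - j - 6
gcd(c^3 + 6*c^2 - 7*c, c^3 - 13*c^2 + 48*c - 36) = c - 1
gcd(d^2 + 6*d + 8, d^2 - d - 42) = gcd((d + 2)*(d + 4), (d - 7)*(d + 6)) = 1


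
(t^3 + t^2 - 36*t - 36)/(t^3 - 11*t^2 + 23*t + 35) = (t^2 - 36)/(t^2 - 12*t + 35)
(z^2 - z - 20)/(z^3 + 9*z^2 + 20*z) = (z - 5)/(z*(z + 5))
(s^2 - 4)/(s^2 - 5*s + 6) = (s + 2)/(s - 3)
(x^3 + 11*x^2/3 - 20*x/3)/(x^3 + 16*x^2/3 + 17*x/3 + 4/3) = x*(3*x^2 + 11*x - 20)/(3*x^3 + 16*x^2 + 17*x + 4)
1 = 1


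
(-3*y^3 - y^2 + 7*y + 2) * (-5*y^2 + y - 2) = 15*y^5 + 2*y^4 - 30*y^3 - y^2 - 12*y - 4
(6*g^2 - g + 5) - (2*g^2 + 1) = 4*g^2 - g + 4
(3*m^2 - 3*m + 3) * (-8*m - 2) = -24*m^3 + 18*m^2 - 18*m - 6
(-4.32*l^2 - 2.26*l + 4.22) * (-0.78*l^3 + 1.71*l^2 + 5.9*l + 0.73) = 3.3696*l^5 - 5.6244*l^4 - 32.6442*l^3 - 9.2714*l^2 + 23.2482*l + 3.0806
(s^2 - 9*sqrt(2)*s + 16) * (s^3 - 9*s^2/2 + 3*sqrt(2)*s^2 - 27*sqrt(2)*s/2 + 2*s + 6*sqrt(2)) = s^5 - 6*sqrt(2)*s^4 - 9*s^4/2 - 36*s^3 + 27*sqrt(2)*s^3 + 36*sqrt(2)*s^2 + 171*s^2 - 216*sqrt(2)*s - 76*s + 96*sqrt(2)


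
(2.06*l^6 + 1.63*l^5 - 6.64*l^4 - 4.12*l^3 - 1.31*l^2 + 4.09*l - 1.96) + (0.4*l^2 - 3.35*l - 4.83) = 2.06*l^6 + 1.63*l^5 - 6.64*l^4 - 4.12*l^3 - 0.91*l^2 + 0.74*l - 6.79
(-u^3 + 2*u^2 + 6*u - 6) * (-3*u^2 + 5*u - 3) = 3*u^5 - 11*u^4 - 5*u^3 + 42*u^2 - 48*u + 18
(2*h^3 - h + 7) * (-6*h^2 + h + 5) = -12*h^5 + 2*h^4 + 16*h^3 - 43*h^2 + 2*h + 35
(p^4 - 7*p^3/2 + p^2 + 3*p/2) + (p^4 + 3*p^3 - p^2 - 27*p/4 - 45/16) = 2*p^4 - p^3/2 - 21*p/4 - 45/16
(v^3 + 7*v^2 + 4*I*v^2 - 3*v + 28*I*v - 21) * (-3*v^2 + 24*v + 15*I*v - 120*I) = -3*v^5 + 3*v^4 + 3*I*v^4 + 117*v^3 - 3*I*v^3 + 51*v^2 - 213*I*v^2 + 2856*v + 45*I*v + 2520*I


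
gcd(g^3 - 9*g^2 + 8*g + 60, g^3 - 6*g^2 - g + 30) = g^2 - 3*g - 10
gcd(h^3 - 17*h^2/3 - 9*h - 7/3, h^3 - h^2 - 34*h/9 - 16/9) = h + 1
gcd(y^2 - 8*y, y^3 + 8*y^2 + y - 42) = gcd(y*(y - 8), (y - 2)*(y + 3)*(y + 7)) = 1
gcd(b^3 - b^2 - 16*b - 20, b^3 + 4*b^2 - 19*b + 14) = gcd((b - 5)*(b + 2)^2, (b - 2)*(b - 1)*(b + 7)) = 1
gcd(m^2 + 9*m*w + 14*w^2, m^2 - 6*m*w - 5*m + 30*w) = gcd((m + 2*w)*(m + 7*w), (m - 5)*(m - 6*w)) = 1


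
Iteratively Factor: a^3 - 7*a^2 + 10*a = (a - 2)*(a^2 - 5*a) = a*(a - 2)*(a - 5)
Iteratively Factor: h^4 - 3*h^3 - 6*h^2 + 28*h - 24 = (h - 2)*(h^3 - h^2 - 8*h + 12) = (h - 2)^2*(h^2 + h - 6) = (h - 2)^3*(h + 3)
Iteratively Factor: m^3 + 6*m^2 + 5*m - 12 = (m - 1)*(m^2 + 7*m + 12) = (m - 1)*(m + 3)*(m + 4)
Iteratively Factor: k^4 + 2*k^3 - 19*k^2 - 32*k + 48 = (k - 1)*(k^3 + 3*k^2 - 16*k - 48) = (k - 1)*(k + 4)*(k^2 - k - 12) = (k - 1)*(k + 3)*(k + 4)*(k - 4)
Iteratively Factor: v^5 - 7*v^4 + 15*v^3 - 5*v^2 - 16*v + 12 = (v - 2)*(v^4 - 5*v^3 + 5*v^2 + 5*v - 6) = (v - 3)*(v - 2)*(v^3 - 2*v^2 - v + 2) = (v - 3)*(v - 2)*(v + 1)*(v^2 - 3*v + 2) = (v - 3)*(v - 2)*(v - 1)*(v + 1)*(v - 2)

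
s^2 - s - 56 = (s - 8)*(s + 7)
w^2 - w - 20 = (w - 5)*(w + 4)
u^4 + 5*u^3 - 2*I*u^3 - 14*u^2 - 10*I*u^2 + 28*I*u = u*(u - 2)*(u + 7)*(u - 2*I)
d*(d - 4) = d^2 - 4*d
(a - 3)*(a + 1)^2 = a^3 - a^2 - 5*a - 3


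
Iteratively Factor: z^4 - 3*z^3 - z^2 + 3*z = (z - 1)*(z^3 - 2*z^2 - 3*z) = z*(z - 1)*(z^2 - 2*z - 3) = z*(z - 1)*(z + 1)*(z - 3)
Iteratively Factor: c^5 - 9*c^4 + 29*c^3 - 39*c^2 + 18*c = (c)*(c^4 - 9*c^3 + 29*c^2 - 39*c + 18) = c*(c - 3)*(c^3 - 6*c^2 + 11*c - 6) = c*(c - 3)*(c - 1)*(c^2 - 5*c + 6) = c*(c - 3)^2*(c - 1)*(c - 2)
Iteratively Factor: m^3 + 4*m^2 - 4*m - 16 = (m + 2)*(m^2 + 2*m - 8) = (m + 2)*(m + 4)*(m - 2)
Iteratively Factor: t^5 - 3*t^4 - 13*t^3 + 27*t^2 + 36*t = (t)*(t^4 - 3*t^3 - 13*t^2 + 27*t + 36) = t*(t + 1)*(t^3 - 4*t^2 - 9*t + 36) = t*(t - 3)*(t + 1)*(t^2 - t - 12) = t*(t - 4)*(t - 3)*(t + 1)*(t + 3)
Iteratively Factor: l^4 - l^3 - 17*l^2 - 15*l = (l + 3)*(l^3 - 4*l^2 - 5*l) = (l + 1)*(l + 3)*(l^2 - 5*l) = (l - 5)*(l + 1)*(l + 3)*(l)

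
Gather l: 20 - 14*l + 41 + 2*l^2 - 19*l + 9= 2*l^2 - 33*l + 70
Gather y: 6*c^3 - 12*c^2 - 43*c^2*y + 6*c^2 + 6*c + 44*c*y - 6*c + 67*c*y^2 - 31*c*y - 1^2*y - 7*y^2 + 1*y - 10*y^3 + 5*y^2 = 6*c^3 - 6*c^2 - 10*y^3 + y^2*(67*c - 2) + y*(-43*c^2 + 13*c)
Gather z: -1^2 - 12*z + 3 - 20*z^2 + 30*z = -20*z^2 + 18*z + 2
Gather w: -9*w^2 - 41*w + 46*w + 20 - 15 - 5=-9*w^2 + 5*w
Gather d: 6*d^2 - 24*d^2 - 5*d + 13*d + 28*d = -18*d^2 + 36*d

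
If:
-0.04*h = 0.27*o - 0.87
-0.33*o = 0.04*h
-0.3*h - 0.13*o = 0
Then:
No Solution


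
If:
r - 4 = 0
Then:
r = 4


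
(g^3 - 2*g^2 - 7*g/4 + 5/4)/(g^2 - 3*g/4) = (4*g^3 - 8*g^2 - 7*g + 5)/(g*(4*g - 3))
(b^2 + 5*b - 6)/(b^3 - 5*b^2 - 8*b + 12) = (b + 6)/(b^2 - 4*b - 12)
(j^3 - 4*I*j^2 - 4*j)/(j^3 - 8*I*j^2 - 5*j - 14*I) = j*(j - 2*I)/(j^2 - 6*I*j + 7)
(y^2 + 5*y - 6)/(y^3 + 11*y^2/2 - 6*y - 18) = 2*(y - 1)/(2*y^2 - y - 6)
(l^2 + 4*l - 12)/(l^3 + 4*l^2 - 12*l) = 1/l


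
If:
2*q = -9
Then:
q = -9/2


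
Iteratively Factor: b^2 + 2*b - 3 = (b - 1)*(b + 3)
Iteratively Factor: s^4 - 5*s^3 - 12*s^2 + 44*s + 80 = (s + 2)*(s^3 - 7*s^2 + 2*s + 40) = (s - 4)*(s + 2)*(s^2 - 3*s - 10) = (s - 5)*(s - 4)*(s + 2)*(s + 2)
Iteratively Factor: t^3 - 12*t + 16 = (t + 4)*(t^2 - 4*t + 4) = (t - 2)*(t + 4)*(t - 2)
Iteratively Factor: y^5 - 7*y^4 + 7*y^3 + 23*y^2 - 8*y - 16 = (y + 1)*(y^4 - 8*y^3 + 15*y^2 + 8*y - 16) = (y - 4)*(y + 1)*(y^3 - 4*y^2 - y + 4) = (y - 4)*(y + 1)^2*(y^2 - 5*y + 4) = (y - 4)*(y - 1)*(y + 1)^2*(y - 4)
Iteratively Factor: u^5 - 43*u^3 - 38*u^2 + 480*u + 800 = (u + 4)*(u^4 - 4*u^3 - 27*u^2 + 70*u + 200) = (u - 5)*(u + 4)*(u^3 + u^2 - 22*u - 40) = (u - 5)*(u + 4)^2*(u^2 - 3*u - 10) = (u - 5)*(u + 2)*(u + 4)^2*(u - 5)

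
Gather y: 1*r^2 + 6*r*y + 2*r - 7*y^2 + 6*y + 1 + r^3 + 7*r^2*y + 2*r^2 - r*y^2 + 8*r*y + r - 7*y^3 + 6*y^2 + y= r^3 + 3*r^2 + 3*r - 7*y^3 + y^2*(-r - 1) + y*(7*r^2 + 14*r + 7) + 1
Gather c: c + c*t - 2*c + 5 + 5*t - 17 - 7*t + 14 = c*(t - 1) - 2*t + 2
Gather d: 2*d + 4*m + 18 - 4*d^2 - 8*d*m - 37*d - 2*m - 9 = -4*d^2 + d*(-8*m - 35) + 2*m + 9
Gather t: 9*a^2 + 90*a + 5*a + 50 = 9*a^2 + 95*a + 50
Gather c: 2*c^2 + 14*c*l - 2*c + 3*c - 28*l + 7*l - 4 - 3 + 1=2*c^2 + c*(14*l + 1) - 21*l - 6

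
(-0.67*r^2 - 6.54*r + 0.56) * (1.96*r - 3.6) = -1.3132*r^3 - 10.4064*r^2 + 24.6416*r - 2.016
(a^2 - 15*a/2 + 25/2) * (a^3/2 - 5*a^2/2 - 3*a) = a^5/2 - 25*a^4/4 + 22*a^3 - 35*a^2/4 - 75*a/2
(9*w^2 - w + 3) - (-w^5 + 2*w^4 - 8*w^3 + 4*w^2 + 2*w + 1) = w^5 - 2*w^4 + 8*w^3 + 5*w^2 - 3*w + 2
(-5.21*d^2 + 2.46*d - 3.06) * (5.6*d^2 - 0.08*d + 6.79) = -29.176*d^4 + 14.1928*d^3 - 52.7087*d^2 + 16.9482*d - 20.7774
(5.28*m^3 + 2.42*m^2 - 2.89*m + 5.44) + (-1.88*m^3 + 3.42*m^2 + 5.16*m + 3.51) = 3.4*m^3 + 5.84*m^2 + 2.27*m + 8.95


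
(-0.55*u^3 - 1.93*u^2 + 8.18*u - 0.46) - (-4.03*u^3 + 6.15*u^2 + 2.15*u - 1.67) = 3.48*u^3 - 8.08*u^2 + 6.03*u + 1.21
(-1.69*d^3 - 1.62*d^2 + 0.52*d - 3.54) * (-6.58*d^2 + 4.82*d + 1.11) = 11.1202*d^5 + 2.5138*d^4 - 13.1059*d^3 + 24.0014*d^2 - 16.4856*d - 3.9294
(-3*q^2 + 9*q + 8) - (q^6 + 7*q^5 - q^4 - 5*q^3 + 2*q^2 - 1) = -q^6 - 7*q^5 + q^4 + 5*q^3 - 5*q^2 + 9*q + 9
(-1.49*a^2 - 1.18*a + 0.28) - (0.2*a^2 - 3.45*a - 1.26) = -1.69*a^2 + 2.27*a + 1.54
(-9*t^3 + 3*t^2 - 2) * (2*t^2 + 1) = -18*t^5 + 6*t^4 - 9*t^3 - t^2 - 2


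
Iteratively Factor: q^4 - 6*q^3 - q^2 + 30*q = (q - 3)*(q^3 - 3*q^2 - 10*q) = (q - 5)*(q - 3)*(q^2 + 2*q) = q*(q - 5)*(q - 3)*(q + 2)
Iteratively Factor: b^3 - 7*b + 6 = (b + 3)*(b^2 - 3*b + 2) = (b - 2)*(b + 3)*(b - 1)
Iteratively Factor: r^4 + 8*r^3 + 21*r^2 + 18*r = (r)*(r^3 + 8*r^2 + 21*r + 18) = r*(r + 3)*(r^2 + 5*r + 6) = r*(r + 3)^2*(r + 2)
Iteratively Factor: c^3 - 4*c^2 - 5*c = (c - 5)*(c^2 + c) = c*(c - 5)*(c + 1)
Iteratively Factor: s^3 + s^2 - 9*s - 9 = (s + 1)*(s^2 - 9) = (s - 3)*(s + 1)*(s + 3)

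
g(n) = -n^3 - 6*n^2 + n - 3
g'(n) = -3*n^2 - 12*n + 1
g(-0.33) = -3.95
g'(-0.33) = 4.63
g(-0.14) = -3.25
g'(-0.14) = 2.62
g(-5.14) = -30.86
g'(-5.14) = -16.58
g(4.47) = -207.73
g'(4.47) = -112.58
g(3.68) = -130.41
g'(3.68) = -83.79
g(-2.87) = -31.65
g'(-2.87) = 10.73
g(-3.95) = -38.94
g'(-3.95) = 1.59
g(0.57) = -4.56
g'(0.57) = -6.81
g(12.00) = -2583.00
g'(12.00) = -575.00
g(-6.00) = -9.00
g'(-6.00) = -35.00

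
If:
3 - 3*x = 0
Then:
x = 1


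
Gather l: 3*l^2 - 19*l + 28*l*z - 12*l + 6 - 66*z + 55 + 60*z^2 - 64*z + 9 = 3*l^2 + l*(28*z - 31) + 60*z^2 - 130*z + 70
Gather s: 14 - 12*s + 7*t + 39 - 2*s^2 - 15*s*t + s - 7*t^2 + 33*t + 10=-2*s^2 + s*(-15*t - 11) - 7*t^2 + 40*t + 63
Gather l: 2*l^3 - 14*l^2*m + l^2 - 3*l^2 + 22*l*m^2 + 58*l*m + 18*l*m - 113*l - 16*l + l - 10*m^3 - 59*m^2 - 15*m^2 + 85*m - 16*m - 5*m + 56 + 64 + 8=2*l^3 + l^2*(-14*m - 2) + l*(22*m^2 + 76*m - 128) - 10*m^3 - 74*m^2 + 64*m + 128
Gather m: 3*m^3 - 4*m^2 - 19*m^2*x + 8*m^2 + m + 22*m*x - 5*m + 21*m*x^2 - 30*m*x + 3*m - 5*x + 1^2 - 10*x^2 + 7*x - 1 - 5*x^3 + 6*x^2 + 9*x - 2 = 3*m^3 + m^2*(4 - 19*x) + m*(21*x^2 - 8*x - 1) - 5*x^3 - 4*x^2 + 11*x - 2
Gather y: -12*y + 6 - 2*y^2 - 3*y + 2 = -2*y^2 - 15*y + 8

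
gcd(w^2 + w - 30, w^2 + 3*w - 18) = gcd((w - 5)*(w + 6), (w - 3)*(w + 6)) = w + 6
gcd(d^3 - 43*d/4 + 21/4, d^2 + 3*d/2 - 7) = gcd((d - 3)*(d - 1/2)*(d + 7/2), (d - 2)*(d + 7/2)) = d + 7/2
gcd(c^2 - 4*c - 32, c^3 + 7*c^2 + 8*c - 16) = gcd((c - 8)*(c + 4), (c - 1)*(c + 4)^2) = c + 4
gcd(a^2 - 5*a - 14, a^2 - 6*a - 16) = a + 2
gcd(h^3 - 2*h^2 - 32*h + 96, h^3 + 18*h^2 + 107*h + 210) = h + 6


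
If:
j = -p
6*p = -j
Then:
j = 0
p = 0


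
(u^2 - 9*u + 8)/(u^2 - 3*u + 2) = (u - 8)/(u - 2)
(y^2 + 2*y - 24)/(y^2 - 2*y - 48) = (y - 4)/(y - 8)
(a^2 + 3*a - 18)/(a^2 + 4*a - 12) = (a - 3)/(a - 2)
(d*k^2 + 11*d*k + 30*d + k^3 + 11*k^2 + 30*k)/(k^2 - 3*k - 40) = (d*k + 6*d + k^2 + 6*k)/(k - 8)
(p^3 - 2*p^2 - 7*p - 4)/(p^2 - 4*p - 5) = (p^2 - 3*p - 4)/(p - 5)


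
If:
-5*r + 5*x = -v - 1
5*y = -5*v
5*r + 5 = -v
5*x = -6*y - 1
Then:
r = -7/8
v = -5/8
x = -19/20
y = 5/8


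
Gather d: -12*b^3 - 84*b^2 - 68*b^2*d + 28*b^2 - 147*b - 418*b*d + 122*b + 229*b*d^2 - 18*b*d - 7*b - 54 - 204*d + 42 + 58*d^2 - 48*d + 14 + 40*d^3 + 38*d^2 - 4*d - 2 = -12*b^3 - 56*b^2 - 32*b + 40*d^3 + d^2*(229*b + 96) + d*(-68*b^2 - 436*b - 256)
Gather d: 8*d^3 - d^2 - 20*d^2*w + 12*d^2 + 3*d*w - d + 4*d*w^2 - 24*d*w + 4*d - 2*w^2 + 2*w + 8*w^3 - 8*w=8*d^3 + d^2*(11 - 20*w) + d*(4*w^2 - 21*w + 3) + 8*w^3 - 2*w^2 - 6*w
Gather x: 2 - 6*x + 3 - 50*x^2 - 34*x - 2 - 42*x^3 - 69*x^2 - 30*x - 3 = -42*x^3 - 119*x^2 - 70*x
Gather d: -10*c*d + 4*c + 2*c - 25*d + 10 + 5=6*c + d*(-10*c - 25) + 15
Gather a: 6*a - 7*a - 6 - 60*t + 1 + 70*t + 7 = -a + 10*t + 2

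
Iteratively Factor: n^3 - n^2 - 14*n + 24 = (n - 2)*(n^2 + n - 12) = (n - 2)*(n + 4)*(n - 3)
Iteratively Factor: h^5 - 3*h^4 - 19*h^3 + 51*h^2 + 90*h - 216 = (h - 2)*(h^4 - h^3 - 21*h^2 + 9*h + 108) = (h - 3)*(h - 2)*(h^3 + 2*h^2 - 15*h - 36) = (h - 3)*(h - 2)*(h + 3)*(h^2 - h - 12) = (h - 3)*(h - 2)*(h + 3)^2*(h - 4)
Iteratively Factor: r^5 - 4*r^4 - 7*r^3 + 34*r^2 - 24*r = (r - 2)*(r^4 - 2*r^3 - 11*r^2 + 12*r) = r*(r - 2)*(r^3 - 2*r^2 - 11*r + 12) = r*(r - 2)*(r + 3)*(r^2 - 5*r + 4) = r*(r - 2)*(r - 1)*(r + 3)*(r - 4)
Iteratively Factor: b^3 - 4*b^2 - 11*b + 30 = (b + 3)*(b^2 - 7*b + 10) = (b - 5)*(b + 3)*(b - 2)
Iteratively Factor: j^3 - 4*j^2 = (j)*(j^2 - 4*j) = j^2*(j - 4)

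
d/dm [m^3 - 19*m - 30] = 3*m^2 - 19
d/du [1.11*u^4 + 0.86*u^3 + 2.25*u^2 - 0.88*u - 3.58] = 4.44*u^3 + 2.58*u^2 + 4.5*u - 0.88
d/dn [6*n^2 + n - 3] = 12*n + 1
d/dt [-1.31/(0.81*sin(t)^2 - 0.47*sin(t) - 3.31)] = (2.1222*sin(t) - 0.6157)*cos(t)/(-0.81*sin(t)^2 + 0.47*sin(t) + 3.31)^2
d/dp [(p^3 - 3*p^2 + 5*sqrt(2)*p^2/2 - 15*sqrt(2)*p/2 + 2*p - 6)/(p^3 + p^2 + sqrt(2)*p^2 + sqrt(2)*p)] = (-3*sqrt(2)*p^4 + 8*p^4 - 8*p^3 + 34*sqrt(2)*p^3 + 5*sqrt(2)*p^2 + 72*p^2 + 24*p + 24*sqrt(2)*p + 12*sqrt(2))/(2*p^2*(p^4 + 2*p^3 + 2*sqrt(2)*p^3 + 3*p^2 + 4*sqrt(2)*p^2 + 2*sqrt(2)*p + 4*p + 2))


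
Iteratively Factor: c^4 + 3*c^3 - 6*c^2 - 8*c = (c - 2)*(c^3 + 5*c^2 + 4*c) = (c - 2)*(c + 4)*(c^2 + c) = c*(c - 2)*(c + 4)*(c + 1)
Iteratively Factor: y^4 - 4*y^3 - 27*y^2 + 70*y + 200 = (y + 2)*(y^3 - 6*y^2 - 15*y + 100) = (y - 5)*(y + 2)*(y^2 - y - 20) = (y - 5)^2*(y + 2)*(y + 4)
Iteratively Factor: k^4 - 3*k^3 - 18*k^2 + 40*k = (k + 4)*(k^3 - 7*k^2 + 10*k) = (k - 2)*(k + 4)*(k^2 - 5*k) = (k - 5)*(k - 2)*(k + 4)*(k)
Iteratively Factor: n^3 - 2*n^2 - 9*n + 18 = (n - 2)*(n^2 - 9) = (n - 2)*(n + 3)*(n - 3)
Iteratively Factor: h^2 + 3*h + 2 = (h + 1)*(h + 2)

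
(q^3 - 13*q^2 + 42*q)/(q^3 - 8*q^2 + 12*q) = (q - 7)/(q - 2)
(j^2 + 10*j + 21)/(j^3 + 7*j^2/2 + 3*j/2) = 2*(j + 7)/(j*(2*j + 1))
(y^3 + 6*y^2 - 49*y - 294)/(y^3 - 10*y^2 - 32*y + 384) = (y^2 - 49)/(y^2 - 16*y + 64)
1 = 1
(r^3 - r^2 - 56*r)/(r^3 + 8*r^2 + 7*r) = (r - 8)/(r + 1)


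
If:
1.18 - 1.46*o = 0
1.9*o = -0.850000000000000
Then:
No Solution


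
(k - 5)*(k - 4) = k^2 - 9*k + 20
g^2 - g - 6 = (g - 3)*(g + 2)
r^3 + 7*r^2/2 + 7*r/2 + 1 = (r + 1/2)*(r + 1)*(r + 2)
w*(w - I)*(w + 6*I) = w^3 + 5*I*w^2 + 6*w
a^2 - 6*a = a*(a - 6)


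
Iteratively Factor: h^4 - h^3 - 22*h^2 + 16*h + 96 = (h - 4)*(h^3 + 3*h^2 - 10*h - 24) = (h - 4)*(h + 2)*(h^2 + h - 12) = (h - 4)*(h - 3)*(h + 2)*(h + 4)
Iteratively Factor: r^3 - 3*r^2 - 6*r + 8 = (r - 1)*(r^2 - 2*r - 8) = (r - 4)*(r - 1)*(r + 2)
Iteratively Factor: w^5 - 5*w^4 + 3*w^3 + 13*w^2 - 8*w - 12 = (w + 1)*(w^4 - 6*w^3 + 9*w^2 + 4*w - 12) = (w + 1)^2*(w^3 - 7*w^2 + 16*w - 12) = (w - 2)*(w + 1)^2*(w^2 - 5*w + 6) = (w - 2)^2*(w + 1)^2*(w - 3)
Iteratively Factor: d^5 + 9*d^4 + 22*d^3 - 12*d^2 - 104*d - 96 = (d - 2)*(d^4 + 11*d^3 + 44*d^2 + 76*d + 48) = (d - 2)*(d + 2)*(d^3 + 9*d^2 + 26*d + 24) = (d - 2)*(d + 2)^2*(d^2 + 7*d + 12) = (d - 2)*(d + 2)^2*(d + 3)*(d + 4)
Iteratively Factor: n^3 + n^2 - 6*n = (n - 2)*(n^2 + 3*n) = (n - 2)*(n + 3)*(n)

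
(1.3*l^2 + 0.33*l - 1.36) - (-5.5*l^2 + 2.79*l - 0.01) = 6.8*l^2 - 2.46*l - 1.35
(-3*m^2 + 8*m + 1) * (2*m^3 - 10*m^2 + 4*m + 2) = -6*m^5 + 46*m^4 - 90*m^3 + 16*m^2 + 20*m + 2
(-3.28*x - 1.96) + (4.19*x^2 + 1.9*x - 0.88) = 4.19*x^2 - 1.38*x - 2.84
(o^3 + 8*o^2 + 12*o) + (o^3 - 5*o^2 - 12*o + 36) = 2*o^3 + 3*o^2 + 36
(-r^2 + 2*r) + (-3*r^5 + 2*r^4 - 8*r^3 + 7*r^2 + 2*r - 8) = -3*r^5 + 2*r^4 - 8*r^3 + 6*r^2 + 4*r - 8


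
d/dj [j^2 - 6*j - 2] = 2*j - 6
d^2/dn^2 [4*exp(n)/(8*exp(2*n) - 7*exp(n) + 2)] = (256*exp(4*n) + 224*exp(3*n) - 384*exp(2*n) + 56*exp(n) + 16)*exp(n)/(512*exp(6*n) - 1344*exp(5*n) + 1560*exp(4*n) - 1015*exp(3*n) + 390*exp(2*n) - 84*exp(n) + 8)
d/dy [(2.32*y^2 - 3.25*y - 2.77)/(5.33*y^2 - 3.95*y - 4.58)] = (8.1585*y^2 + 8.277*y + 3.9435)/(28.4089*y^4 - 42.107*y^3 - 33.2203*y^2 + 36.182*y + 20.9764)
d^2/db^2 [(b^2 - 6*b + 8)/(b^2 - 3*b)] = 6*(-b^3 + 8*b^2 - 24*b + 24)/(b^3*(b^3 - 9*b^2 + 27*b - 27))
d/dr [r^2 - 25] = 2*r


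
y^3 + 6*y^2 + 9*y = y*(y + 3)^2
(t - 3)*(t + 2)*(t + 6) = t^3 + 5*t^2 - 12*t - 36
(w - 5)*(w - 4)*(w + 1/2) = w^3 - 17*w^2/2 + 31*w/2 + 10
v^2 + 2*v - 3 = (v - 1)*(v + 3)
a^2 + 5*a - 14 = (a - 2)*(a + 7)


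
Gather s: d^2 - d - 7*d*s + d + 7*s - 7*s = d^2 - 7*d*s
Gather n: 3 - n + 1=4 - n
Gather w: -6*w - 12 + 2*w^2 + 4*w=2*w^2 - 2*w - 12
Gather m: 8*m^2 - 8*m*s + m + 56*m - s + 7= 8*m^2 + m*(57 - 8*s) - s + 7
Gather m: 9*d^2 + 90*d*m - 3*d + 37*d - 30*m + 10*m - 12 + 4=9*d^2 + 34*d + m*(90*d - 20) - 8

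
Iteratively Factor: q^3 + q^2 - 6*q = (q - 2)*(q^2 + 3*q) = q*(q - 2)*(q + 3)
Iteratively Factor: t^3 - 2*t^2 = (t - 2)*(t^2) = t*(t - 2)*(t)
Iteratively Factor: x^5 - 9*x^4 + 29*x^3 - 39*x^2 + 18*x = (x - 3)*(x^4 - 6*x^3 + 11*x^2 - 6*x) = x*(x - 3)*(x^3 - 6*x^2 + 11*x - 6) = x*(x - 3)^2*(x^2 - 3*x + 2) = x*(x - 3)^2*(x - 1)*(x - 2)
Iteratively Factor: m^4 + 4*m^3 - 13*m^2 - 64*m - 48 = (m + 4)*(m^3 - 13*m - 12) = (m - 4)*(m + 4)*(m^2 + 4*m + 3) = (m - 4)*(m + 1)*(m + 4)*(m + 3)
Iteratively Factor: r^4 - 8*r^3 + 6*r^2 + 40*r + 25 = (r + 1)*(r^3 - 9*r^2 + 15*r + 25) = (r + 1)^2*(r^2 - 10*r + 25) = (r - 5)*(r + 1)^2*(r - 5)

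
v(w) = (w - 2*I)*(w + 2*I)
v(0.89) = 4.79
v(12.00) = 148.00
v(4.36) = 23.01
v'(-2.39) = -4.78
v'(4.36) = 8.72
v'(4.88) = 9.76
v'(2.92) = 5.84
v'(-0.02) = -0.04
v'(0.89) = 1.78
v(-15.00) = 229.00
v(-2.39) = 9.71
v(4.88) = 27.81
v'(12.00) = 24.00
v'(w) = 2*w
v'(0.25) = 0.50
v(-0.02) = 4.00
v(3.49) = 16.18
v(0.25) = 4.06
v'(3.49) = 6.98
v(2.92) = 12.53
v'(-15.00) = -30.00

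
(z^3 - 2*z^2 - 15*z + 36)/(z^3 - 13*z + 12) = (z - 3)/(z - 1)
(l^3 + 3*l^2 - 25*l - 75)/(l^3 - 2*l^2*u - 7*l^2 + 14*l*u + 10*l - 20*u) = (-l^2 - 8*l - 15)/(-l^2 + 2*l*u + 2*l - 4*u)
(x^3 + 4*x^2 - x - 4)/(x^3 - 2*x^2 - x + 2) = (x + 4)/(x - 2)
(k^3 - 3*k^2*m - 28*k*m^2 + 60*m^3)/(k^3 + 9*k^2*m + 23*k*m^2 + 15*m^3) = (k^2 - 8*k*m + 12*m^2)/(k^2 + 4*k*m + 3*m^2)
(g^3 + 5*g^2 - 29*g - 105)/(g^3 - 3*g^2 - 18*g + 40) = (g^2 + 10*g + 21)/(g^2 + 2*g - 8)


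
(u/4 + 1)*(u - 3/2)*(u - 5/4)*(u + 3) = u^4/4 + 17*u^3/16 - 43*u^2/32 - 159*u/32 + 45/8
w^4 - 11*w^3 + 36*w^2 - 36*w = w*(w - 6)*(w - 3)*(w - 2)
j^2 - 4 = (j - 2)*(j + 2)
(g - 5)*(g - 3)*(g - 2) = g^3 - 10*g^2 + 31*g - 30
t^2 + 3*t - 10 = (t - 2)*(t + 5)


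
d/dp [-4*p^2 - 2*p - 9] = -8*p - 2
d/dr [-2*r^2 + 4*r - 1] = 4 - 4*r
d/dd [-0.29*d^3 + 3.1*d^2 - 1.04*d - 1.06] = -0.87*d^2 + 6.2*d - 1.04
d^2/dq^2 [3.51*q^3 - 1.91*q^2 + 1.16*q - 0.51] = 21.06*q - 3.82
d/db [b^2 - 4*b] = 2*b - 4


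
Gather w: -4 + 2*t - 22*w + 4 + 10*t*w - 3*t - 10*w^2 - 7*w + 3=-t - 10*w^2 + w*(10*t - 29) + 3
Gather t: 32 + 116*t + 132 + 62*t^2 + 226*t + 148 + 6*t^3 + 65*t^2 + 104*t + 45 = 6*t^3 + 127*t^2 + 446*t + 357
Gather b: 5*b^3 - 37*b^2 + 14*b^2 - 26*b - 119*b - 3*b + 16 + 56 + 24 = 5*b^3 - 23*b^2 - 148*b + 96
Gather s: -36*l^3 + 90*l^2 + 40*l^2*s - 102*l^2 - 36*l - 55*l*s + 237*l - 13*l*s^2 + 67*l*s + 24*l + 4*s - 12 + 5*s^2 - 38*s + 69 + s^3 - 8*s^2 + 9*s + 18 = -36*l^3 - 12*l^2 + 225*l + s^3 + s^2*(-13*l - 3) + s*(40*l^2 + 12*l - 25) + 75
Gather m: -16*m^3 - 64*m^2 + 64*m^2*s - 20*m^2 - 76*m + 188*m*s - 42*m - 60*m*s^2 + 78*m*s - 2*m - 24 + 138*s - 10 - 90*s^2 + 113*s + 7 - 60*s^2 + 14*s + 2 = -16*m^3 + m^2*(64*s - 84) + m*(-60*s^2 + 266*s - 120) - 150*s^2 + 265*s - 25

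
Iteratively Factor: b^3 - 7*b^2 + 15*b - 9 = (b - 1)*(b^2 - 6*b + 9) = (b - 3)*(b - 1)*(b - 3)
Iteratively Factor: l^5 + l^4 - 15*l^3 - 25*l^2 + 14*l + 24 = (l + 3)*(l^4 - 2*l^3 - 9*l^2 + 2*l + 8) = (l - 1)*(l + 3)*(l^3 - l^2 - 10*l - 8) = (l - 1)*(l + 2)*(l + 3)*(l^2 - 3*l - 4) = (l - 4)*(l - 1)*(l + 2)*(l + 3)*(l + 1)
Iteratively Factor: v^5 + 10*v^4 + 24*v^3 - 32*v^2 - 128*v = (v - 2)*(v^4 + 12*v^3 + 48*v^2 + 64*v) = (v - 2)*(v + 4)*(v^3 + 8*v^2 + 16*v) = (v - 2)*(v + 4)^2*(v^2 + 4*v) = v*(v - 2)*(v + 4)^2*(v + 4)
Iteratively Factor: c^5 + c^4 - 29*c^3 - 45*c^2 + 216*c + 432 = (c + 3)*(c^4 - 2*c^3 - 23*c^2 + 24*c + 144) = (c - 4)*(c + 3)*(c^3 + 2*c^2 - 15*c - 36) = (c - 4)^2*(c + 3)*(c^2 + 6*c + 9) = (c - 4)^2*(c + 3)^2*(c + 3)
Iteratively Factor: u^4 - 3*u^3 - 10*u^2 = (u)*(u^3 - 3*u^2 - 10*u) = u^2*(u^2 - 3*u - 10) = u^2*(u - 5)*(u + 2)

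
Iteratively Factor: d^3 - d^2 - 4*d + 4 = (d + 2)*(d^2 - 3*d + 2) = (d - 2)*(d + 2)*(d - 1)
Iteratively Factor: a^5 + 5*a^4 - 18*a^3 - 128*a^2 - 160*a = (a + 4)*(a^4 + a^3 - 22*a^2 - 40*a) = a*(a + 4)*(a^3 + a^2 - 22*a - 40) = a*(a + 2)*(a + 4)*(a^2 - a - 20) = a*(a + 2)*(a + 4)^2*(a - 5)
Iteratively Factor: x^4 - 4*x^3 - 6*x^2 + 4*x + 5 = (x + 1)*(x^3 - 5*x^2 - x + 5) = (x + 1)^2*(x^2 - 6*x + 5) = (x - 1)*(x + 1)^2*(x - 5)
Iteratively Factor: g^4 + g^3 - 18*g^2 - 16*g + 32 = (g + 2)*(g^3 - g^2 - 16*g + 16) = (g - 1)*(g + 2)*(g^2 - 16) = (g - 1)*(g + 2)*(g + 4)*(g - 4)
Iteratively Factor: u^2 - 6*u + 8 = (u - 2)*(u - 4)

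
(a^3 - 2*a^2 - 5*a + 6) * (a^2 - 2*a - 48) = a^5 - 4*a^4 - 49*a^3 + 112*a^2 + 228*a - 288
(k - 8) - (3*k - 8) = -2*k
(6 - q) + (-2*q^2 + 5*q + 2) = -2*q^2 + 4*q + 8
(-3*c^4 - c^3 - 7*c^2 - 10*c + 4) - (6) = -3*c^4 - c^3 - 7*c^2 - 10*c - 2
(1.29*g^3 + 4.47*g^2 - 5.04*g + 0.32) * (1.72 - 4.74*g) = -6.1146*g^4 - 18.969*g^3 + 31.578*g^2 - 10.1856*g + 0.5504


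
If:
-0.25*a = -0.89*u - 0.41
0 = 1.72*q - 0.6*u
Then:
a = 3.56*u + 1.64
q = 0.348837209302326*u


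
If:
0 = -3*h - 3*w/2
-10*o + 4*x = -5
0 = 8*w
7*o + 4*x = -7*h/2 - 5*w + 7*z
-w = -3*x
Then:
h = 0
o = 1/2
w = 0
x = 0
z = 1/2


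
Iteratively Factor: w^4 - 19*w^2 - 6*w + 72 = (w - 4)*(w^3 + 4*w^2 - 3*w - 18) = (w - 4)*(w + 3)*(w^2 + w - 6) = (w - 4)*(w - 2)*(w + 3)*(w + 3)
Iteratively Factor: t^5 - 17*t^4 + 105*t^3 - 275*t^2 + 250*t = (t - 5)*(t^4 - 12*t^3 + 45*t^2 - 50*t) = (t - 5)*(t - 2)*(t^3 - 10*t^2 + 25*t) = t*(t - 5)*(t - 2)*(t^2 - 10*t + 25) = t*(t - 5)^2*(t - 2)*(t - 5)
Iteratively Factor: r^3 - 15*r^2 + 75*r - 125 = (r - 5)*(r^2 - 10*r + 25) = (r - 5)^2*(r - 5)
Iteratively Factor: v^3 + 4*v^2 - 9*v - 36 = (v + 4)*(v^2 - 9) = (v - 3)*(v + 4)*(v + 3)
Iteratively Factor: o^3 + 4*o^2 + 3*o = (o)*(o^2 + 4*o + 3) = o*(o + 1)*(o + 3)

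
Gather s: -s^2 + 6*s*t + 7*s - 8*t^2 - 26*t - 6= -s^2 + s*(6*t + 7) - 8*t^2 - 26*t - 6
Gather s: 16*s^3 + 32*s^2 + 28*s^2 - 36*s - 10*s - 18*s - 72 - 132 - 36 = 16*s^3 + 60*s^2 - 64*s - 240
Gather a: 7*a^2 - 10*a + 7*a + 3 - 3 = 7*a^2 - 3*a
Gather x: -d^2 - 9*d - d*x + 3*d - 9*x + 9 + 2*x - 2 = -d^2 - 6*d + x*(-d - 7) + 7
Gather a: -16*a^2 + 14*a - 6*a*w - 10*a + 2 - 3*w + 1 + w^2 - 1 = -16*a^2 + a*(4 - 6*w) + w^2 - 3*w + 2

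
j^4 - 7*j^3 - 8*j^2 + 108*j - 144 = (j - 6)*(j - 3)*(j - 2)*(j + 4)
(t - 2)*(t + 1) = t^2 - t - 2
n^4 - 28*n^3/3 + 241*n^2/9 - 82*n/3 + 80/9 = (n - 5)*(n - 8/3)*(n - 1)*(n - 2/3)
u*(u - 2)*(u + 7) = u^3 + 5*u^2 - 14*u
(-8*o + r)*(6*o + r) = -48*o^2 - 2*o*r + r^2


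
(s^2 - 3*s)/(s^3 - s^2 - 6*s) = 1/(s + 2)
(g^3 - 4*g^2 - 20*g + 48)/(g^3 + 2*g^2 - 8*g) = (g - 6)/g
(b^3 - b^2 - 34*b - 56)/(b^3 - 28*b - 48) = (b - 7)/(b - 6)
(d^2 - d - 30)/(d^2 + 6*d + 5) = (d - 6)/(d + 1)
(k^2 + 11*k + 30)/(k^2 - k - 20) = (k^2 + 11*k + 30)/(k^2 - k - 20)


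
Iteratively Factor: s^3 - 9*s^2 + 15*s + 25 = (s - 5)*(s^2 - 4*s - 5) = (s - 5)*(s + 1)*(s - 5)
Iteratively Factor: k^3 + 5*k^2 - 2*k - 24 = (k + 3)*(k^2 + 2*k - 8) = (k + 3)*(k + 4)*(k - 2)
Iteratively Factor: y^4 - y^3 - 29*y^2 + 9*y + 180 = (y - 5)*(y^3 + 4*y^2 - 9*y - 36) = (y - 5)*(y - 3)*(y^2 + 7*y + 12) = (y - 5)*(y - 3)*(y + 4)*(y + 3)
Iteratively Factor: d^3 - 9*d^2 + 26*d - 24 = (d - 4)*(d^2 - 5*d + 6) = (d - 4)*(d - 2)*(d - 3)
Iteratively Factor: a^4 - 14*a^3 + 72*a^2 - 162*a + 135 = (a - 5)*(a^3 - 9*a^2 + 27*a - 27) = (a - 5)*(a - 3)*(a^2 - 6*a + 9) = (a - 5)*(a - 3)^2*(a - 3)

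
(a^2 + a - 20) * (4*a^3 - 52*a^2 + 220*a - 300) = 4*a^5 - 48*a^4 + 88*a^3 + 960*a^2 - 4700*a + 6000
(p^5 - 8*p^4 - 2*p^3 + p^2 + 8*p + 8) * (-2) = -2*p^5 + 16*p^4 + 4*p^3 - 2*p^2 - 16*p - 16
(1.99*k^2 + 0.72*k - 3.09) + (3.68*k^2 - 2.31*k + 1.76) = 5.67*k^2 - 1.59*k - 1.33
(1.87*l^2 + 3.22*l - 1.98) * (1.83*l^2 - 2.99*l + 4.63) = 3.4221*l^4 + 0.3013*l^3 - 4.5931*l^2 + 20.8288*l - 9.1674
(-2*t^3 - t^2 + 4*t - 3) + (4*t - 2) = -2*t^3 - t^2 + 8*t - 5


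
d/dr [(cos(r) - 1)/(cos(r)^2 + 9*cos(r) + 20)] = (cos(r)^2 - 2*cos(r) - 29)*sin(r)/(cos(r)^2 + 9*cos(r) + 20)^2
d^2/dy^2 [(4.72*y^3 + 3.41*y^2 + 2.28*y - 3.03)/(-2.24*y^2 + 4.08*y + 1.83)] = (2.8421709430404e-14*y^5 - 281.048064*y^3 - 204.098112*y^2 - 317.06856*y + 136.925622)/(11.239424*y^6 - 61.415424*y^5 + 84.317184*y^4 + 32.431104*y^3 - 68.884128*y^2 - 40.990536*y - 6.128487)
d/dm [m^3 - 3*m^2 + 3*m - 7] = 3*m^2 - 6*m + 3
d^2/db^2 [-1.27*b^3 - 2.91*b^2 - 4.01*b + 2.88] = -7.62*b - 5.82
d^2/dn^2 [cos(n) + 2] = -cos(n)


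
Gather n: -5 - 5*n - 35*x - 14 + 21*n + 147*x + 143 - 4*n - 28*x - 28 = 12*n + 84*x + 96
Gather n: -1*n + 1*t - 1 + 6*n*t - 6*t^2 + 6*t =n*(6*t - 1) - 6*t^2 + 7*t - 1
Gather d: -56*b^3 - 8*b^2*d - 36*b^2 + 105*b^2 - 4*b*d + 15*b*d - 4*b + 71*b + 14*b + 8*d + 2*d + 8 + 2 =-56*b^3 + 69*b^2 + 81*b + d*(-8*b^2 + 11*b + 10) + 10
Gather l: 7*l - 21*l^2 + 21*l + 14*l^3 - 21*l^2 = 14*l^3 - 42*l^2 + 28*l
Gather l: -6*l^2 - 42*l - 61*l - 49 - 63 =-6*l^2 - 103*l - 112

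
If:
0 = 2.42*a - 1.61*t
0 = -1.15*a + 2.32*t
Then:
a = 0.00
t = 0.00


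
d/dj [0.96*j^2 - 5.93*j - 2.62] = 1.92*j - 5.93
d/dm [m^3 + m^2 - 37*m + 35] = 3*m^2 + 2*m - 37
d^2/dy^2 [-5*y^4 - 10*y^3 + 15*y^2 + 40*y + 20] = -60*y^2 - 60*y + 30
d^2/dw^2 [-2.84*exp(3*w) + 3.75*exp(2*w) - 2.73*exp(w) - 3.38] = (-25.56*exp(2*w) + 15.0*exp(w) - 2.73)*exp(w)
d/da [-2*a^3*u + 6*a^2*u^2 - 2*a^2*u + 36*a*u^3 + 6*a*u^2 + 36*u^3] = 2*u*(-3*a^2 + 6*a*u - 2*a + 18*u^2 + 3*u)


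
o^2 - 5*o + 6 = (o - 3)*(o - 2)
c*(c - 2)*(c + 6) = c^3 + 4*c^2 - 12*c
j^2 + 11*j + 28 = (j + 4)*(j + 7)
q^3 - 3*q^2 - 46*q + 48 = (q - 8)*(q - 1)*(q + 6)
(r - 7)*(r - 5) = r^2 - 12*r + 35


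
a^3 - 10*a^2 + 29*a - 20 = (a - 5)*(a - 4)*(a - 1)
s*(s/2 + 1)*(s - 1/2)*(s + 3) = s^4/2 + 9*s^3/4 + 7*s^2/4 - 3*s/2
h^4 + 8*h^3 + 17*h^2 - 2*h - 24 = (h - 1)*(h + 2)*(h + 3)*(h + 4)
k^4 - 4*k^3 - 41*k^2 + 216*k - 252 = (k - 6)*(k - 3)*(k - 2)*(k + 7)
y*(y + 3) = y^2 + 3*y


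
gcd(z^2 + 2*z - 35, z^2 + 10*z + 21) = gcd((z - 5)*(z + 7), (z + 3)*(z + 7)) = z + 7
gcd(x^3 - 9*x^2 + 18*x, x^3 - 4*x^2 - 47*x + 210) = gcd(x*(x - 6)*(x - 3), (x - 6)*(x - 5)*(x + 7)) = x - 6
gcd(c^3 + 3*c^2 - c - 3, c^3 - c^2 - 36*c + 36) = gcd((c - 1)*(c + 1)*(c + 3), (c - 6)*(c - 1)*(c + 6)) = c - 1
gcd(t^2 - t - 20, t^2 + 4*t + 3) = 1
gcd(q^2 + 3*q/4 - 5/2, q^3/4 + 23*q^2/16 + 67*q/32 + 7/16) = q + 2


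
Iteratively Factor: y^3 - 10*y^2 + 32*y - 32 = (y - 4)*(y^2 - 6*y + 8) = (y - 4)*(y - 2)*(y - 4)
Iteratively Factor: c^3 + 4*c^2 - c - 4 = (c + 1)*(c^2 + 3*c - 4) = (c - 1)*(c + 1)*(c + 4)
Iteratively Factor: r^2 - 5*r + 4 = (r - 1)*(r - 4)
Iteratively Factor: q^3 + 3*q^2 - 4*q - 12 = (q + 2)*(q^2 + q - 6) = (q + 2)*(q + 3)*(q - 2)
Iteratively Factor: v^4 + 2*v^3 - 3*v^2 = (v - 1)*(v^3 + 3*v^2) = (v - 1)*(v + 3)*(v^2) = v*(v - 1)*(v + 3)*(v)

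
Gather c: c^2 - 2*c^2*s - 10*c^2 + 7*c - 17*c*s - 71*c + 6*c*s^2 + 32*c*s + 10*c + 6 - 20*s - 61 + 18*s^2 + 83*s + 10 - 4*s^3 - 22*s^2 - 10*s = c^2*(-2*s - 9) + c*(6*s^2 + 15*s - 54) - 4*s^3 - 4*s^2 + 53*s - 45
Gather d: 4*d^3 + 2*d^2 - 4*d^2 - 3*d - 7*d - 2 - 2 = 4*d^3 - 2*d^2 - 10*d - 4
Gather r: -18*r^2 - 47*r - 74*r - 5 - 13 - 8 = -18*r^2 - 121*r - 26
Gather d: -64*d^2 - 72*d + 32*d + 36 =-64*d^2 - 40*d + 36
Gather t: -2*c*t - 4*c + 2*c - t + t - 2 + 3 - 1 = -2*c*t - 2*c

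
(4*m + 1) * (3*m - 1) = 12*m^2 - m - 1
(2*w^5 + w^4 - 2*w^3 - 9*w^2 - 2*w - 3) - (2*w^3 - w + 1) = 2*w^5 + w^4 - 4*w^3 - 9*w^2 - w - 4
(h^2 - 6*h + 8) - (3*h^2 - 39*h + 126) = -2*h^2 + 33*h - 118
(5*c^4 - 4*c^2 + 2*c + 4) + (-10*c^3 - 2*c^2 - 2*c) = 5*c^4 - 10*c^3 - 6*c^2 + 4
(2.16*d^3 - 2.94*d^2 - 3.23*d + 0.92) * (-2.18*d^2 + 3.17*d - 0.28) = -4.7088*d^5 + 13.2564*d^4 - 2.8832*d^3 - 11.4215*d^2 + 3.8208*d - 0.2576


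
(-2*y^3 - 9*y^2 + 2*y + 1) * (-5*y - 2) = 10*y^4 + 49*y^3 + 8*y^2 - 9*y - 2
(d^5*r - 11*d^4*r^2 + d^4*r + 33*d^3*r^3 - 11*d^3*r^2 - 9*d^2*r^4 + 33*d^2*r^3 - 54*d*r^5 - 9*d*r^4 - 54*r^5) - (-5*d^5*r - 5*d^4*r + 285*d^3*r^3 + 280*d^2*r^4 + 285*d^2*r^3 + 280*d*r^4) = 6*d^5*r - 11*d^4*r^2 + 6*d^4*r - 252*d^3*r^3 - 11*d^3*r^2 - 289*d^2*r^4 - 252*d^2*r^3 - 54*d*r^5 - 289*d*r^4 - 54*r^5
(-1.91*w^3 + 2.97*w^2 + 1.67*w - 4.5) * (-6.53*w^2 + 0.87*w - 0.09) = 12.4723*w^5 - 21.0558*w^4 - 8.1493*w^3 + 30.5706*w^2 - 4.0653*w + 0.405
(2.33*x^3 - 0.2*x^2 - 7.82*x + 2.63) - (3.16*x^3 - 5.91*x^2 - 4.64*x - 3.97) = -0.83*x^3 + 5.71*x^2 - 3.18*x + 6.6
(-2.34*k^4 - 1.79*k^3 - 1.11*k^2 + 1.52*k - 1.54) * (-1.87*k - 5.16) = 4.3758*k^5 + 15.4217*k^4 + 11.3121*k^3 + 2.8852*k^2 - 4.9634*k + 7.9464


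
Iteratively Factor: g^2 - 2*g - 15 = (g - 5)*(g + 3)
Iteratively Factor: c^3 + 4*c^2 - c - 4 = (c - 1)*(c^2 + 5*c + 4) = (c - 1)*(c + 1)*(c + 4)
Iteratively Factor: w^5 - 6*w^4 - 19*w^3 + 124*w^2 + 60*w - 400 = (w - 5)*(w^4 - w^3 - 24*w^2 + 4*w + 80) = (w - 5)^2*(w^3 + 4*w^2 - 4*w - 16) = (w - 5)^2*(w + 4)*(w^2 - 4) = (w - 5)^2*(w + 2)*(w + 4)*(w - 2)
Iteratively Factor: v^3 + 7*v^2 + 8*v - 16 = (v + 4)*(v^2 + 3*v - 4) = (v - 1)*(v + 4)*(v + 4)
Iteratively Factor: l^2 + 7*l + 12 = (l + 3)*(l + 4)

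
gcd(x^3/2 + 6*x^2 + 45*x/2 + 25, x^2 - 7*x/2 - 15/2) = 1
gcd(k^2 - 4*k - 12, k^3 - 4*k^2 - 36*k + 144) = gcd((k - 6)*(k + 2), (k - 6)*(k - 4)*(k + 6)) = k - 6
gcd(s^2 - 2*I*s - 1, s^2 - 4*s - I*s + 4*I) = s - I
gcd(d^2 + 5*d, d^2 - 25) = d + 5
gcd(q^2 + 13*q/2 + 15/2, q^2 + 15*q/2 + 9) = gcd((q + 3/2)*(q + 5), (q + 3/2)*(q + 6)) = q + 3/2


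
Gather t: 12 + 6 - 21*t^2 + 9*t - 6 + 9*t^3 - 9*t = 9*t^3 - 21*t^2 + 12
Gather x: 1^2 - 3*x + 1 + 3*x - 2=0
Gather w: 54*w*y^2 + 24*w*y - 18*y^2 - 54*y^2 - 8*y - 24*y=w*(54*y^2 + 24*y) - 72*y^2 - 32*y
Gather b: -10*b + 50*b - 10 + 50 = 40*b + 40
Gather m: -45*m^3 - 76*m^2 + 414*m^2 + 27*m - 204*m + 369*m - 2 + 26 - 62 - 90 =-45*m^3 + 338*m^2 + 192*m - 128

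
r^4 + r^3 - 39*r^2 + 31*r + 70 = (r - 5)*(r - 2)*(r + 1)*(r + 7)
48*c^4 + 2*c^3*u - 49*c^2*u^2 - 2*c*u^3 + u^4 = (-8*c + u)*(-c + u)*(c + u)*(6*c + u)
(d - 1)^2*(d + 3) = d^3 + d^2 - 5*d + 3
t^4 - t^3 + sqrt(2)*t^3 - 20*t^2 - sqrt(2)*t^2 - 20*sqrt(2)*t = t*(t - 5)*(t + 4)*(t + sqrt(2))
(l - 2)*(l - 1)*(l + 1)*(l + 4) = l^4 + 2*l^3 - 9*l^2 - 2*l + 8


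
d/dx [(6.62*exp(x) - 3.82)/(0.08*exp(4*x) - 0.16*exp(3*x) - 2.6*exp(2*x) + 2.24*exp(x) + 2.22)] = (-1.5888*exp(4*x) + 3.3408*exp(3*x) + 15.3784*exp(2*x) - 19.864*exp(x) + 23.2532)*exp(x)/(0.0064*exp(8*x) - 0.0256*exp(7*x) - 0.3904*exp(6*x) + 1.1904*exp(5*x) + 6.3984*exp(4*x) - 12.3584*exp(3*x) - 6.5264*exp(2*x) + 9.9456*exp(x) + 4.9284)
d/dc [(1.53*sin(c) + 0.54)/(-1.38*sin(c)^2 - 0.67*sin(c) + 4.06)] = (2.1114*sin(c)^2 + 1.4904*sin(c) + 6.5736)*cos(c)/(1.9044*sin(c)^4 + 1.8492*sin(c)^3 - 10.7567*sin(c)^2 - 5.4404*sin(c) + 16.4836)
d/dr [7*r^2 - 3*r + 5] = 14*r - 3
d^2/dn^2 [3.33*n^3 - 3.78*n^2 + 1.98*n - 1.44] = 19.98*n - 7.56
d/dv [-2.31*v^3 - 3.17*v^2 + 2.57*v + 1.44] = -6.93*v^2 - 6.34*v + 2.57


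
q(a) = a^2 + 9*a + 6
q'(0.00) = 9.00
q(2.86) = 39.92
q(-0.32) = 3.22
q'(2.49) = 13.98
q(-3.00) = -12.00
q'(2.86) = 14.72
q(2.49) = 34.61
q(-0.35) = 2.97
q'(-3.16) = 2.68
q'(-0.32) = 8.36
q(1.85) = 26.07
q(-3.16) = -12.45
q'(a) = 2*a + 9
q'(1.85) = 12.70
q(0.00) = 6.00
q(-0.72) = 0.04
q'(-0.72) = 7.56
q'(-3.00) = 3.00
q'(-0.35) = 8.30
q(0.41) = 9.86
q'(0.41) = 9.82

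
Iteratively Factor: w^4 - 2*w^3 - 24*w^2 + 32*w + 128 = (w - 4)*(w^3 + 2*w^2 - 16*w - 32) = (w - 4)*(w + 4)*(w^2 - 2*w - 8) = (w - 4)^2*(w + 4)*(w + 2)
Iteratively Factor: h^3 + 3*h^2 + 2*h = (h + 2)*(h^2 + h) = (h + 1)*(h + 2)*(h)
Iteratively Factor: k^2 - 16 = (k + 4)*(k - 4)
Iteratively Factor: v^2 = (v)*(v)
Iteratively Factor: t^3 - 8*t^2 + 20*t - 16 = (t - 2)*(t^2 - 6*t + 8) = (t - 4)*(t - 2)*(t - 2)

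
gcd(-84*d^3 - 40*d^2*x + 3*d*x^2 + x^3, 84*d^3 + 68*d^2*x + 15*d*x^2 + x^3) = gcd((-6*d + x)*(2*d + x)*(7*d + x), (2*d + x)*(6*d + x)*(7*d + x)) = 14*d^2 + 9*d*x + x^2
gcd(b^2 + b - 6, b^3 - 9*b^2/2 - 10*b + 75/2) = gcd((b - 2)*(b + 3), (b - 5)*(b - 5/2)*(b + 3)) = b + 3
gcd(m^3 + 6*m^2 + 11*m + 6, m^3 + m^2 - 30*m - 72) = m + 3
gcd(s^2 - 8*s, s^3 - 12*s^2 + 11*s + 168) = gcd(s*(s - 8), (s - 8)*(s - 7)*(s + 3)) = s - 8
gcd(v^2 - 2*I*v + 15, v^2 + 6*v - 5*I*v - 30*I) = v - 5*I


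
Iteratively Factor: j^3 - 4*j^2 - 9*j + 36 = (j + 3)*(j^2 - 7*j + 12) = (j - 4)*(j + 3)*(j - 3)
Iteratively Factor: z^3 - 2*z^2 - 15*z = (z)*(z^2 - 2*z - 15) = z*(z - 5)*(z + 3)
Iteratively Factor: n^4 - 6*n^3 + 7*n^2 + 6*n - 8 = (n - 4)*(n^3 - 2*n^2 - n + 2) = (n - 4)*(n + 1)*(n^2 - 3*n + 2) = (n - 4)*(n - 2)*(n + 1)*(n - 1)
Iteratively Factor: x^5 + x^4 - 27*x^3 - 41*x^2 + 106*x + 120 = (x + 1)*(x^4 - 27*x^2 - 14*x + 120) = (x - 2)*(x + 1)*(x^3 + 2*x^2 - 23*x - 60) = (x - 5)*(x - 2)*(x + 1)*(x^2 + 7*x + 12) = (x - 5)*(x - 2)*(x + 1)*(x + 3)*(x + 4)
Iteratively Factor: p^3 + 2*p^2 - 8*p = (p - 2)*(p^2 + 4*p) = (p - 2)*(p + 4)*(p)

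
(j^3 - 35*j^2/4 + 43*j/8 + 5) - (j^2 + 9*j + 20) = j^3 - 39*j^2/4 - 29*j/8 - 15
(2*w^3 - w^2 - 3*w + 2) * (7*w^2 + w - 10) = 14*w^5 - 5*w^4 - 42*w^3 + 21*w^2 + 32*w - 20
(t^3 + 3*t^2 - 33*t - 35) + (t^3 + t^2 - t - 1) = 2*t^3 + 4*t^2 - 34*t - 36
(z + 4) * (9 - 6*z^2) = -6*z^3 - 24*z^2 + 9*z + 36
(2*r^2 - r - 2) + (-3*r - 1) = 2*r^2 - 4*r - 3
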